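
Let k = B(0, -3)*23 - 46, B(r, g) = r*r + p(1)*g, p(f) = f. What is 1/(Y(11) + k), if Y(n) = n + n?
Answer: -1/93 ≈ -0.010753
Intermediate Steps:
Y(n) = 2*n
B(r, g) = g + r² (B(r, g) = r*r + 1*g = r² + g = g + r²)
k = -115 (k = (-3 + 0²)*23 - 46 = (-3 + 0)*23 - 46 = -3*23 - 46 = -69 - 46 = -115)
1/(Y(11) + k) = 1/(2*11 - 115) = 1/(22 - 115) = 1/(-93) = -1/93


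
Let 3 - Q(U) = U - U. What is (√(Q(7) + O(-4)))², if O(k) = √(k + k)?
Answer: 3 + 2*I*√2 ≈ 3.0 + 2.8284*I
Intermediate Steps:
O(k) = √2*√k (O(k) = √(2*k) = √2*√k)
Q(U) = 3 (Q(U) = 3 - (U - U) = 3 - 1*0 = 3 + 0 = 3)
(√(Q(7) + O(-4)))² = (√(3 + √2*√(-4)))² = (√(3 + √2*(2*I)))² = (√(3 + 2*I*√2))² = 3 + 2*I*√2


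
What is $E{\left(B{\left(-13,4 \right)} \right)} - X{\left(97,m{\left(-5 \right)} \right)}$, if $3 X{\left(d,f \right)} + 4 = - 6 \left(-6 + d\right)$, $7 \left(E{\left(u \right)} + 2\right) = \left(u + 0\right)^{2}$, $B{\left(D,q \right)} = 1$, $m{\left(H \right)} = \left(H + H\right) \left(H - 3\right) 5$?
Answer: $\frac{3811}{21} \approx 181.48$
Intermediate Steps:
$m{\left(H \right)} = 10 H \left(-3 + H\right)$ ($m{\left(H \right)} = 2 H \left(-3 + H\right) 5 = 10 H \left(-3 + H\right)$)
$E{\left(u \right)} = -2 + \frac{u^{2}}{7}$ ($E{\left(u \right)} = -2 + \frac{\left(u + 0\right)^{2}}{7} = -2 + \frac{u^{2}}{7}$)
$X{\left(d,f \right)} = \frac{32}{3} - 2 d$ ($X{\left(d,f \right)} = - \frac{4}{3} + \frac{\left(-6\right) \left(-6 + d\right)}{3} = - \frac{4}{3} + \frac{36 - 6 d}{3} = - \frac{4}{3} - \left(-12 + 2 d\right) = \frac{32}{3} - 2 d$)
$E{\left(B{\left(-13,4 \right)} \right)} - X{\left(97,m{\left(-5 \right)} \right)} = \left(-2 + \frac{1^{2}}{7}\right) - \left(\frac{32}{3} - 194\right) = \left(-2 + \frac{1}{7} \cdot 1\right) - \left(\frac{32}{3} - 194\right) = \left(-2 + \frac{1}{7}\right) - - \frac{550}{3} = - \frac{13}{7} + \frac{550}{3} = \frac{3811}{21}$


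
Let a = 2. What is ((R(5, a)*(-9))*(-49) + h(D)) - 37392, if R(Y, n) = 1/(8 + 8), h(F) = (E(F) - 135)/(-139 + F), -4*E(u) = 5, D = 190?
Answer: -30491561/816 ≈ -37367.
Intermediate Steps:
E(u) = -5/4 (E(u) = -1/4*5 = -5/4)
h(F) = -545/(4*(-139 + F)) (h(F) = (-5/4 - 135)/(-139 + F) = -545/(4*(-139 + F)))
R(Y, n) = 1/16
((R(5, a)*(-9))*(-49) + h(D)) - 37392 = (((1/16)*(-9))*(-49) - 545/(-556 + 4*190)) - 37392 = (-9/16*(-49) - 545/(-556 + 760)) - 37392 = (441/16 - 545/204) - 37392 = 20311/816 - 37392 = -30491561/816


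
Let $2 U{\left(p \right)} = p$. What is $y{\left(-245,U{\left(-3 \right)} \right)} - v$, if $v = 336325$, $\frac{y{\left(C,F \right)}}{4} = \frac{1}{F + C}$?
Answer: $- \frac{165808233}{493} \approx -3.3633 \cdot 10^{5}$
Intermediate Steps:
$U{\left(p \right)} = \frac{p}{2}$
$y{\left(C,F \right)} = \frac{4}{C + F}$ ($y{\left(C,F \right)} = \frac{4}{F + C} = \frac{4}{C + F}$)
$y{\left(-245,U{\left(-3 \right)} \right)} - v = \frac{4}{-245 + \frac{1}{2} \left(-3\right)} - 336325 = \frac{4}{-245 - \frac{3}{2}} - 336325 = \frac{4}{- \frac{493}{2}} - 336325 = 4 \left(- \frac{2}{493}\right) - 336325 = - \frac{8}{493} - 336325 = - \frac{165808233}{493}$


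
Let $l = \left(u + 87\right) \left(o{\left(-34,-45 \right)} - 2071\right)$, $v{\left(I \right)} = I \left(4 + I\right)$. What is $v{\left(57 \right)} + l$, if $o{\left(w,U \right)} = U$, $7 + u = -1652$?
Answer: $3329829$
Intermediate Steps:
$u = -1659$ ($u = -7 - 1652 = -1659$)
$l = 3326352$ ($l = \left(-1659 + 87\right) \left(-45 - 2071\right) = \left(-1572\right) \left(-2116\right) = 3326352$)
$v{\left(57 \right)} + l = 57 \left(4 + 57\right) + 3326352 = 57 \cdot 61 + 3326352 = 3477 + 3326352 = 3329829$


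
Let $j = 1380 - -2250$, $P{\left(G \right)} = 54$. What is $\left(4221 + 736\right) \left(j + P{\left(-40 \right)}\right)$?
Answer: $18261588$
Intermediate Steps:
$j = 3630$ ($j = 1380 + 2250 = 3630$)
$\left(4221 + 736\right) \left(j + P{\left(-40 \right)}\right) = \left(4221 + 736\right) \left(3630 + 54\right) = 4957 \cdot 3684 = 18261588$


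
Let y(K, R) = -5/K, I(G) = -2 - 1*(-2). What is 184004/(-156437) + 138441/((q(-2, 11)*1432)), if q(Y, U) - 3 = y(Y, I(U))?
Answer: 20208079213/1232097812 ≈ 16.401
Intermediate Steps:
I(G) = 0 (I(G) = -2 + 2 = 0)
q(Y, U) = 3 - 5/Y
184004/(-156437) + 138441/((q(-2, 11)*1432)) = 184004/(-156437) + 138441/(((3 - 5/(-2))*1432)) = 184004*(-1/156437) + 138441/(((3 - 5*(-½))*1432)) = -184004/156437 + 138441/(((3 + 5/2)*1432)) = -184004/156437 + 138441/(((11/2)*1432)) = -184004/156437 + 138441/7876 = 20208079213/1232097812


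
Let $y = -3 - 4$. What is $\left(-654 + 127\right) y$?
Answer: $3689$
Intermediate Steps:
$y = -7$
$\left(-654 + 127\right) y = \left(-654 + 127\right) \left(-7\right) = \left(-527\right) \left(-7\right) = 3689$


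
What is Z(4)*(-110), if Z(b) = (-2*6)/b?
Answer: 330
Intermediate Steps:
Z(b) = -12/b
Z(4)*(-110) = -12/4*(-110) = -12*1/4*(-110) = -3*(-110) = 330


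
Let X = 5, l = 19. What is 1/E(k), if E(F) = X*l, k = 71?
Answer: 1/95 ≈ 0.010526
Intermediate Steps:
E(F) = 95 (E(F) = 5*19 = 95)
1/E(k) = 1/95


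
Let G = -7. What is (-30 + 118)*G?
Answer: -616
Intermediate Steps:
(-30 + 118)*G = (-30 + 118)*(-7) = 88*(-7) = -616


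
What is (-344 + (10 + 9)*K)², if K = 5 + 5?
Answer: 23716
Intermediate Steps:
K = 10
(-344 + (10 + 9)*K)² = (-344 + (10 + 9)*10)² = (-344 + 19*10)² = (-344 + 190)² = (-154)² = 23716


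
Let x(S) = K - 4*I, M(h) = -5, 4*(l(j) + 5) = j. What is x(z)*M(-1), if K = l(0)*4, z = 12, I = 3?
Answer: 160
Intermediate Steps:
l(j) = -5 + j/4
K = -20 (K = (-5 + (¼)*0)*4 = (-5 + 0)*4 = -5*4 = -20)
x(S) = -32 (x(S) = -20 - 4*3 = -20 - 12 = -32)
x(z)*M(-1) = -32*(-5) = 160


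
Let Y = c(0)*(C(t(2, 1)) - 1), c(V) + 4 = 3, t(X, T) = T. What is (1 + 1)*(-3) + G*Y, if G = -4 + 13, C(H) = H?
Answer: -6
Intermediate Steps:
c(V) = -1 (c(V) = -4 + 3 = -1)
Y = 0 (Y = -(1 - 1) = -1*0 = 0)
G = 9
(1 + 1)*(-3) + G*Y = (1 + 1)*(-3) + 9*0 = 2*(-3) + 0 = -6 + 0 = -6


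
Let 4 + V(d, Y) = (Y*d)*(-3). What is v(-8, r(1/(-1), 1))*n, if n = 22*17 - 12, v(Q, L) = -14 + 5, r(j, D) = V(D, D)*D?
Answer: -3258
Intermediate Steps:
V(d, Y) = -4 - 3*Y*d (V(d, Y) = -4 + (Y*d)*(-3) = -4 - 3*Y*d)
r(j, D) = D*(-4 - 3*D²) (r(j, D) = (-4 - 3*D*D)*D = (-4 - 3*D²)*D = D*(-4 - 3*D²))
v(Q, L) = -9
n = 362 (n = 374 - 12 = 362)
v(-8, r(1/(-1), 1))*n = -9*362 = -3258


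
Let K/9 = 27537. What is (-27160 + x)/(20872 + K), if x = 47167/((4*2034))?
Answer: -220926593/2186183880 ≈ -0.10106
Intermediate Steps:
K = 247833 (K = 9*27537 = 247833)
x = 47167/8136 ≈ 5.7973
(-27160 + x)/(20872 + K) = (-27160 + 47167/8136)/(20872 + 247833) = -220926593/8136/268705 = -220926593/8136*1/268705 = -220926593/2186183880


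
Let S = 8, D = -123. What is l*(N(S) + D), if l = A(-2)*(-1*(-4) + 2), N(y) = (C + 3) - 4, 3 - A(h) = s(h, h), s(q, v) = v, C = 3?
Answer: -3630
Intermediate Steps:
A(h) = 3 - h
N(y) = 2 (N(y) = (3 + 3) - 4 = 6 - 4 = 2)
l = 30 (l = (3 - 1*(-2))*(-1*(-4) + 2) = (3 + 2)*(4 + 2) = 5*6 = 30)
l*(N(S) + D) = 30*(2 - 123) = 30*(-121) = -3630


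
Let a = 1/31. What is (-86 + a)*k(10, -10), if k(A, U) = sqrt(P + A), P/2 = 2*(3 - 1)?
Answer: -7995*sqrt(2)/31 ≈ -364.73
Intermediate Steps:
P = 8 (P = 2*(2*(3 - 1)) = 2*(2*2) = 2*4 = 8)
a = 1/31 ≈ 0.032258
k(A, U) = sqrt(8 + A)
(-86 + a)*k(10, -10) = (-86 + 1/31)*sqrt(8 + 10) = -7995*sqrt(2)/31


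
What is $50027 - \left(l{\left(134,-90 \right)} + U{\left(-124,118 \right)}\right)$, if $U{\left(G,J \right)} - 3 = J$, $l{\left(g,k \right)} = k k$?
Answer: $41806$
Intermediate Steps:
$l{\left(g,k \right)} = k^{2}$
$U{\left(G,J \right)} = 3 + J$
$50027 - \left(l{\left(134,-90 \right)} + U{\left(-124,118 \right)}\right) = 50027 - \left(\left(-90\right)^{2} + \left(3 + 118\right)\right) = 50027 - \left(8100 + 121\right) = 50027 - 8221 = 41806$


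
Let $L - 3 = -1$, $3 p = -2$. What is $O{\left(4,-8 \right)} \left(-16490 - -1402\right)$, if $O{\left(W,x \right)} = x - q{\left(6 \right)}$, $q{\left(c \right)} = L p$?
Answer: $\frac{301760}{3} \approx 1.0059 \cdot 10^{5}$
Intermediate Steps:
$p = - \frac{2}{3}$ ($p = \frac{1}{3} \left(-2\right) = - \frac{2}{3} \approx -0.66667$)
$L = 2$ ($L = 3 - 1 = 2$)
$q{\left(c \right)} = - \frac{4}{3}$ ($q{\left(c \right)} = 2 \left(- \frac{2}{3}\right) = - \frac{4}{3}$)
$O{\left(W,x \right)} = \frac{4}{3} + x$ ($O{\left(W,x \right)} = x - - \frac{4}{3} = x + \frac{4}{3} = \frac{4}{3} + x$)
$O{\left(4,-8 \right)} \left(-16490 - -1402\right) = \left(\frac{4}{3} - 8\right) \left(-16490 - -1402\right) = - \frac{20 \left(-16490 + 1402\right)}{3} = \left(- \frac{20}{3}\right) \left(-15088\right) = \frac{301760}{3}$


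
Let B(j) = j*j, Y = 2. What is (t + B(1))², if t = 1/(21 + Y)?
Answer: 576/529 ≈ 1.0888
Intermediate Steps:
t = 1/23 (t = 1/(21 + 2) = 1/23 ≈ 0.043478)
B(j) = j²
(t + B(1))² = (1/23 + 1²)² = (1/23 + 1)² = (24/23)² = 576/529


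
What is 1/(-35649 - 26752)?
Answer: -1/62401 ≈ -1.6025e-5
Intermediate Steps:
1/(-35649 - 26752) = 1/(-62401) = -1/62401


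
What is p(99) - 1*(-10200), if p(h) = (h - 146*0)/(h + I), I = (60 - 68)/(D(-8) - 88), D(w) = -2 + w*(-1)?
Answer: 41446659/4063 ≈ 10201.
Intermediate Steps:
D(w) = -2 - w
I = 4/41 (I = (60 - 68)/((-2 - 1*(-8)) - 88) = -8/((-2 + 8) - 88) = -8/(6 - 88) = -8/(-82) = -8*(-1/82) = 4/41 ≈ 0.097561)
p(h) = h/(4/41 + h) (p(h) = (h - 146*0)/(h + 4/41) = (h + 0)/(4/41 + h) = h/(4/41 + h))
p(99) - 1*(-10200) = 41*99/(4 + 41*99) - 1*(-10200) = 41*99/(4 + 4059) + 10200 = 41*99/4063 + 10200 = 41*99*(1/4063) + 10200 = 4059/4063 + 10200 = 41446659/4063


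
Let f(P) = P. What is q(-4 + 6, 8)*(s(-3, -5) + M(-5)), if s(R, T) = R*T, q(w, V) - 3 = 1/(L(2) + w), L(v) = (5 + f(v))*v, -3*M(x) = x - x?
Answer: 735/16 ≈ 45.938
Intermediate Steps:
M(x) = 0 (M(x) = -(x - x)/3 = -⅓*0 = 0)
L(v) = v*(5 + v) (L(v) = (5 + v)*v = v*(5 + v))
q(w, V) = 3 + 1/(14 + w) (q(w, V) = 3 + 1/(2*(5 + 2) + w) = 3 + 1/(2*7 + w) = 3 + 1/(14 + w))
q(-4 + 6, 8)*(s(-3, -5) + M(-5)) = ((43 + 3*(-4 + 6))/(14 + (-4 + 6)))*(-3*(-5) + 0) = ((43 + 3*2)/(14 + 2))*(15 + 0) = ((43 + 6)/16)*15 = ((1/16)*49)*15 = (49/16)*15 = 735/16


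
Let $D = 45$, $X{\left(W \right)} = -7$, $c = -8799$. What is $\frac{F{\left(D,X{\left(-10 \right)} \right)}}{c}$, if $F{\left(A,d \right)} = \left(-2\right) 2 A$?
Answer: $\frac{60}{2933} \approx 0.020457$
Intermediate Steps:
$F{\left(A,d \right)} = - 4 A$
$\frac{F{\left(D,X{\left(-10 \right)} \right)}}{c} = \frac{\left(-4\right) 45}{-8799} = \left(-180\right) \left(- \frac{1}{8799}\right) = \frac{60}{2933}$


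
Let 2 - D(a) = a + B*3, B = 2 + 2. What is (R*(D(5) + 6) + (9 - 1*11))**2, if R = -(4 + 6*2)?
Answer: 20164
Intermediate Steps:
B = 4
R = -16 (R = -(4 + 12) = -1*16 = -16)
D(a) = -10 - a (D(a) = 2 - (a + 4*3) = 2 - (a + 12) = 2 - (12 + a) = 2 + (-12 - a) = -10 - a)
(R*(D(5) + 6) + (9 - 1*11))**2 = (-16*((-10 - 1*5) + 6) + (9 - 1*11))**2 = (-16*((-10 - 5) + 6) + (9 - 11))**2 = (-16*(-15 + 6) - 2)**2 = (-16*(-9) - 2)**2 = (144 - 2)**2 = 142**2 = 20164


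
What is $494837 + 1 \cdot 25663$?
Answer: $520500$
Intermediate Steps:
$494837 + 1 \cdot 25663 = 494837 + 25663 = 520500$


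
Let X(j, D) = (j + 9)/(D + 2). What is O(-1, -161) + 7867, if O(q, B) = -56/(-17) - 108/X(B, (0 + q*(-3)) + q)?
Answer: 2543023/323 ≈ 7873.1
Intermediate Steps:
X(j, D) = (9 + j)/(2 + D)
O(q, B) = 56/17 - 108*(2 - 2*q)/(9 + B) (O(q, B) = -56/(-17) - 108*(2 + ((0 + q*(-3)) + q))/(9 + B) = -56*(-1/17) - 108*(2 + ((0 - 3*q) + q))/(9 + B) = 56/17 - 108*(2 + (-3*q + q))/(9 + B) = 56/17 - 108*(2 - 2*q)/(9 + B))
O(-1, -161) + 7867 = 8*(-396 + 7*(-161) + 459*(-1))/(17*(9 - 161)) + 7867 = (8/17)*(-396 - 1127 - 459)/(-152) + 7867 = (8/17)*(-1/152)*(-1982) + 7867 = 1982/323 + 7867 = 2543023/323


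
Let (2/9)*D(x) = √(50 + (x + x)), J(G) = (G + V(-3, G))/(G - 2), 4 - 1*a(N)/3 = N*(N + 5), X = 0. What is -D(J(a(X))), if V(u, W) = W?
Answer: -9*√1370/10 ≈ -33.312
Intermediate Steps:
a(N) = 12 - 3*N*(5 + N) (a(N) = 12 - 3*N*(N + 5) = 12 - 3*N*(5 + N))
J(G) = 2*G/(-2 + G) (J(G) = (G + G)/(G - 2) = (2*G)/(-2 + G) = 2*G/(-2 + G))
D(x) = 9*√(50 + 2*x)/2 (D(x) = 9*√(50 + (x + x))/2 = 9*√(50 + 2*x)/2)
-D(J(a(X))) = -9*√(50 + 2*(2*(12 - 15*0 - 3*0²)/(-2 + (12 - 15*0 - 3*0²))))/2 = -9*√(50 + 2*(2*(12 + 0 - 3*0)/(-2 + (12 + 0 - 3*0))))/2 = -9*√(50 + 2*(2*(12 + 0 + 0)/(-2 + (12 + 0 + 0))))/2 = -9*√(50 + 2*(2*12/(-2 + 12)))/2 = -9*√(50 + 2*(2*12/10))/2 = -9*√(50 + 2*(2*12*(⅒)))/2 = -9*√(50 + 2*(12/5))/2 = -9*√(50 + 24/5)/2 = -9*√(274/5)/2 = -9*√1370/5/2 = -9*√1370/10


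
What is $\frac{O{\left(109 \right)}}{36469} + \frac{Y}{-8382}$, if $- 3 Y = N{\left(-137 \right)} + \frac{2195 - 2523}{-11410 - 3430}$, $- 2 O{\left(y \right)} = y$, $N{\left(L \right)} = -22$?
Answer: $- \frac{2014501198}{850563387135} \approx -0.0023684$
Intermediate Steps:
$O{\left(y \right)} = - \frac{y}{2}$
$Y = \frac{40769}{5565}$ ($Y = - \frac{-22 + \frac{2195 - 2523}{-11410 - 3430}}{3} = - \frac{-22 - \frac{328}{-14840}}{3} = - \frac{-22 - - \frac{41}{1855}}{3} = - \frac{-22 + \frac{41}{1855}}{3} = \left(- \frac{1}{3}\right) \left(- \frac{40769}{1855}\right) = \frac{40769}{5565} \approx 7.326$)
$\frac{O{\left(109 \right)}}{36469} + \frac{Y}{-8382} = \frac{\left(- \frac{1}{2}\right) 109}{36469} + \frac{40769}{5565 \left(-8382\right)} = \left(- \frac{109}{2}\right) \frac{1}{36469} + \frac{40769}{5565} \left(- \frac{1}{8382}\right) = - \frac{109}{72938} - \frac{40769}{46645830} = - \frac{2014501198}{850563387135}$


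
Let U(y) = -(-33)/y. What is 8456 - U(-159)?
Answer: 448179/53 ≈ 8456.2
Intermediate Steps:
U(y) = 33/y
8456 - U(-159) = 8456 - 33/(-159) = 8456 - 33*(-1)/159 = 8456 - 1*(-11/53) = 8456 + 11/53 = 448179/53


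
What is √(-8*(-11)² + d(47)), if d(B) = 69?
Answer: I*√899 ≈ 29.983*I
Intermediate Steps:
√(-8*(-11)² + d(47)) = √(-8*(-11)² + 69) = √(-8*121 + 69) = √(-968 + 69) = √(-899) = I*√899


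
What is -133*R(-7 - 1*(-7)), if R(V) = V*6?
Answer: 0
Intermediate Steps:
R(V) = 6*V
-133*R(-7 - 1*(-7)) = -798*(-7 - 1*(-7)) = -798*(-7 + 7) = -798*0 = -133*0 = 0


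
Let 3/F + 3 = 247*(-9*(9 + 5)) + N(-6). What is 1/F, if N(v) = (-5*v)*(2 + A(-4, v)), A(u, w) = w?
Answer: -10415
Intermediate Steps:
N(v) = -5*v*(2 + v) (N(v) = (-5*v)*(2 + v) = -5*v*(2 + v))
F = -1/10415 (F = 3/(-3 + (247*(-9*(9 + 5)) - 5*(-6)*(2 - 6))) = 3/(-3 + (247*(-9*14) - 5*(-6)*(-4))) = 3/(-3 + (247*(-126) - 120)) = 3/(-3 + (-31122 - 120)) = 3/(-3 - 31242) = 3/(-31245) = 3*(-1/31245) = -1/10415 ≈ -9.6015e-5)
1/F = 1/(-1/10415) = -10415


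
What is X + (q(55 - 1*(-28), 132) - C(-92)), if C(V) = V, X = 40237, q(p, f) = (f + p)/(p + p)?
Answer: 6694829/166 ≈ 40330.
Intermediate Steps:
q(p, f) = (f + p)/(2*p) (q(p, f) = (f + p)/((2*p)) = (f + p)*(1/(2*p)) = (f + p)/(2*p))
X + (q(55 - 1*(-28), 132) - C(-92)) = 40237 + ((132 + (55 - 1*(-28)))/(2*(55 - 1*(-28))) - 1*(-92)) = 40237 + ((132 + (55 + 28))/(2*(55 + 28)) + 92) = 40237 + ((1/2)*(132 + 83)/83 + 92) = 40237 + ((1/2)*(1/83)*215 + 92) = 40237 + (215/166 + 92) = 40237 + 15487/166 = 6694829/166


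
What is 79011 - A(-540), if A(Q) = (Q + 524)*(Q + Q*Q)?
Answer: 4735971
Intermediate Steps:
A(Q) = (524 + Q)*(Q + Q²)
79011 - A(-540) = 79011 - (-540)*(524 + (-540)² + 525*(-540)) = 79011 - (-540)*(524 + 291600 - 283500) = 79011 - (-540)*8624 = 79011 - 1*(-4656960) = 79011 + 4656960 = 4735971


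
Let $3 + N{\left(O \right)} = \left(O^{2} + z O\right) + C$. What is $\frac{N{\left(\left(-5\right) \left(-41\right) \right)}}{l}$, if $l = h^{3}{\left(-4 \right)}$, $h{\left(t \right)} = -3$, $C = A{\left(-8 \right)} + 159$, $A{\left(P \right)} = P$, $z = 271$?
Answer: $- \frac{32576}{9} \approx -3619.6$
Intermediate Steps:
$C = 151$ ($C = -8 + 159 = 151$)
$l = -27$ ($l = \left(-3\right)^{3} = -27$)
$N{\left(O \right)} = 148 + O^{2} + 271 O$ ($N{\left(O \right)} = -3 + \left(\left(O^{2} + 271 O\right) + 151\right) = -3 + \left(151 + O^{2} + 271 O\right) = 148 + O^{2} + 271 O$)
$\frac{N{\left(\left(-5\right) \left(-41\right) \right)}}{l} = \frac{148 + \left(\left(-5\right) \left(-41\right)\right)^{2} + 271 \left(\left(-5\right) \left(-41\right)\right)}{-27} = \left(148 + 205^{2} + 271 \cdot 205\right) \left(- \frac{1}{27}\right) = \left(148 + 42025 + 55555\right) \left(- \frac{1}{27}\right) = 97728 \left(- \frac{1}{27}\right) = - \frac{32576}{9}$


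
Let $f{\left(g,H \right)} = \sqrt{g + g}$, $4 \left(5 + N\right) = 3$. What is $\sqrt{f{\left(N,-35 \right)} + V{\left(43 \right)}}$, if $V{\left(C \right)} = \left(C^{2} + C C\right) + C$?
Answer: $\frac{\sqrt{14964 + 2 i \sqrt{34}}}{2} \approx 61.164 + 0.023833 i$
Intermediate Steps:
$V{\left(C \right)} = C + 2 C^{2}$ ($V{\left(C \right)} = \left(C^{2} + C^{2}\right) + C = 2 C^{2} + C = C + 2 C^{2}$)
$N = - \frac{17}{4}$ ($N = -5 + \frac{1}{4} \cdot 3 = -5 + \frac{3}{4} = - \frac{17}{4} \approx -4.25$)
$f{\left(g,H \right)} = \sqrt{2} \sqrt{g}$ ($f{\left(g,H \right)} = \sqrt{2 g} = \sqrt{2} \sqrt{g}$)
$\sqrt{f{\left(N,-35 \right)} + V{\left(43 \right)}} = \sqrt{\sqrt{2} \sqrt{- \frac{17}{4}} + 43 \left(1 + 2 \cdot 43\right)} = \sqrt{\sqrt{2} \frac{i \sqrt{17}}{2} + 43 \left(1 + 86\right)} = \sqrt{\frac{i \sqrt{34}}{2} + 43 \cdot 87} = \sqrt{\frac{i \sqrt{34}}{2} + 3741} = \sqrt{3741 + \frac{i \sqrt{34}}{2}}$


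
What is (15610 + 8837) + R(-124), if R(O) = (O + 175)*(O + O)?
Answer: 11799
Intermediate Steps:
R(O) = 2*O*(175 + O) (R(O) = (175 + O)*(2*O) = 2*O*(175 + O))
(15610 + 8837) + R(-124) = (15610 + 8837) + 2*(-124)*(175 - 124) = 24447 + 2*(-124)*51 = 24447 - 12648 = 11799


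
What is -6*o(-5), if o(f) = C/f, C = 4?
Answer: 24/5 ≈ 4.8000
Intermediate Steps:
o(f) = 4/f
-6*o(-5) = -24/(-5) = -24*(-1)/5 = -6*(-⅘) = 24/5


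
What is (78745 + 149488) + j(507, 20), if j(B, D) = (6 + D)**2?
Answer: 228909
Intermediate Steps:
(78745 + 149488) + j(507, 20) = (78745 + 149488) + (6 + 20)**2 = 228233 + 26**2 = 228233 + 676 = 228909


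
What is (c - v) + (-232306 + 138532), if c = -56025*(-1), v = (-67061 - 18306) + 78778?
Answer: -31160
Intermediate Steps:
v = -6589 (v = -85367 + 78778 = -6589)
c = 56025
(c - v) + (-232306 + 138532) = (56025 - 1*(-6589)) + (-232306 + 138532) = (56025 + 6589) - 93774 = 62614 - 93774 = -31160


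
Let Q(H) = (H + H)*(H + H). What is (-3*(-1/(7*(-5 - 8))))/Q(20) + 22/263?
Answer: 3202411/38292800 ≈ 0.083630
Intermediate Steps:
Q(H) = 4*H² (Q(H) = (2*H)*(2*H) = 4*H²)
(-3*(-1/(7*(-5 - 8))))/Q(20) + 22/263 = (-3*(-1/(7*(-5 - 8))))/((4*20²)) + 22/263 = (-3/((-13*(-7))))/((4*400)) + 22*(1/263) = -3/91/1600 + 22/263 = -3*1/91*(1/1600) + 22/263 = -3/91*1/1600 + 22/263 = -3/145600 + 22/263 = 3202411/38292800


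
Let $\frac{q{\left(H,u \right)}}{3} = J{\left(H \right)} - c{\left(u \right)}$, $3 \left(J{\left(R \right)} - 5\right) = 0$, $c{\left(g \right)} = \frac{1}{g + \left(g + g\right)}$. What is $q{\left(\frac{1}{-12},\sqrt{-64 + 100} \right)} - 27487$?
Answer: $- \frac{164833}{6} \approx -27472.0$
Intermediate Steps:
$c{\left(g \right)} = \frac{1}{3 g}$ ($c{\left(g \right)} = \frac{1}{g + 2 g} = \frac{1}{3 g}$)
$J{\left(R \right)} = 5$ ($J{\left(R \right)} = 5 + \frac{1}{3} \cdot 0 = 5 + 0 = 5$)
$q{\left(H,u \right)} = 15 - \frac{1}{u}$ ($q{\left(H,u \right)} = 3 \left(5 - \frac{1}{3 u}\right) = 15 - \frac{1}{u}$)
$q{\left(\frac{1}{-12},\sqrt{-64 + 100} \right)} - 27487 = \left(15 - \frac{1}{\sqrt{-64 + 100}}\right) - 27487 = \left(15 - \frac{1}{\sqrt{36}}\right) - 27487 = \left(15 - \frac{1}{6}\right) - 27487 = \frac{89}{6} - 27487 = - \frac{164833}{6}$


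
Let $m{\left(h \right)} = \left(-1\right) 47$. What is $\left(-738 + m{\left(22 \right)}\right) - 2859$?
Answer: $-3644$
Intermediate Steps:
$m{\left(h \right)} = -47$
$\left(-738 + m{\left(22 \right)}\right) - 2859 = \left(-738 - 47\right) - 2859 = -785 - 2859 = -3644$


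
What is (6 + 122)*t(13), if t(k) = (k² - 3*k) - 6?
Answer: 15872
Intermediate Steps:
t(k) = -6 + k² - 3*k
(6 + 122)*t(13) = (6 + 122)*(-6 + 13² - 3*13) = 128*(-6 + 169 - 39) = 128*124 = 15872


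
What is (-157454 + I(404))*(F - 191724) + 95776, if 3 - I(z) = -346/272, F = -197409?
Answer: 8332581383215/136 ≈ 6.1269e+10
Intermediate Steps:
I(z) = 581/136 (I(z) = 3 - (-346)/272 = 3 - 1*(-173/136) = 3 + 173/136 = 581/136)
(-157454 + I(404))*(F - 191724) + 95776 = (-157454 + 581/136)*(-197409 - 191724) + 95776 = -21413163/136*(-389133) + 95776 = 8332568357679/136 + 95776 = 8332581383215/136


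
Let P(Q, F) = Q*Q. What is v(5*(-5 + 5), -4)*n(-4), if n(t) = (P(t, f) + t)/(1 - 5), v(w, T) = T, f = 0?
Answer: 12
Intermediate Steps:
P(Q, F) = Q**2
n(t) = -t/4 - t**2/4 (n(t) = (t**2 + t)/(1 - 5) = (t + t**2)/(-4) = (t + t**2)*(-1/4) = -t/4 - t**2/4)
v(5*(-5 + 5), -4)*n(-4) = -(-4)*(-1 - 1*(-4)) = -(-4)*(-1 + 4) = -(-4)*3 = -4*(-3) = 12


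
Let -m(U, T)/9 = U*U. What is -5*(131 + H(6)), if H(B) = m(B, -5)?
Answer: 965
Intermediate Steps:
m(U, T) = -9*U² (m(U, T) = -9*U*U = -9*U²)
H(B) = -9*B²
-5*(131 + H(6)) = -5*(131 - 9*6²) = -5*(131 - 9*36) = -5*(131 - 324) = -5*(-193) = 965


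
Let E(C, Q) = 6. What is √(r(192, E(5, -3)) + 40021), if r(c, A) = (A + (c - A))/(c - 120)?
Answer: √360213/3 ≈ 200.06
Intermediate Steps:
r(c, A) = c/(-120 + c)
√(r(192, E(5, -3)) + 40021) = √(192/(-120 + 192) + 40021) = √(192/72 + 40021) = √(192*(1/72) + 40021) = √(8/3 + 40021) = √(120071/3) = √360213/3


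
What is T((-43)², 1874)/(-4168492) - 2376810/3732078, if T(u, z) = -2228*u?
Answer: 227785440004/648214053599 ≈ 0.35140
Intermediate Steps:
T((-43)², 1874)/(-4168492) - 2376810/3732078 = -2228*(-43)²/(-4168492) - 2376810/3732078 = -2228*1849*(-1/4168492) - 2376810*1/3732078 = -4119572*(-1/4168492) - 396135/622013 = 1029893/1042123 - 396135/622013 = 227785440004/648214053599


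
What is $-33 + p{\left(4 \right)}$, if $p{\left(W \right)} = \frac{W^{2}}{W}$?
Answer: $-29$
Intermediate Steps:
$p{\left(W \right)} = W$
$-33 + p{\left(4 \right)} = -33 + 4 = -29$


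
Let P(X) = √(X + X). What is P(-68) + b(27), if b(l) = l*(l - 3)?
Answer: 648 + 2*I*√34 ≈ 648.0 + 11.662*I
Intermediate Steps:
b(l) = l*(-3 + l)
P(X) = √2*√X (P(X) = √(2*X) = √2*√X)
P(-68) + b(27) = √2*√(-68) + 27*(-3 + 27) = √2*(2*I*√17) + 27*24 = 2*I*√34 + 648 = 648 + 2*I*√34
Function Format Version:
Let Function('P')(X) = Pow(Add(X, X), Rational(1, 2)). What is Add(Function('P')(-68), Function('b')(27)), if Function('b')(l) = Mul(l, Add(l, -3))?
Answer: Add(648, Mul(2, I, Pow(34, Rational(1, 2)))) ≈ Add(648.00, Mul(11.662, I))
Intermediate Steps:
Function('b')(l) = Mul(l, Add(-3, l))
Function('P')(X) = Mul(Pow(2, Rational(1, 2)), Pow(X, Rational(1, 2))) (Function('P')(X) = Pow(Mul(2, X), Rational(1, 2)) = Mul(Pow(2, Rational(1, 2)), Pow(X, Rational(1, 2))))
Add(Function('P')(-68), Function('b')(27)) = Add(Mul(Pow(2, Rational(1, 2)), Pow(-68, Rational(1, 2))), Mul(27, Add(-3, 27))) = Add(Mul(Pow(2, Rational(1, 2)), Mul(2, I, Pow(17, Rational(1, 2)))), Mul(27, 24)) = Add(Mul(2, I, Pow(34, Rational(1, 2))), 648) = Add(648, Mul(2, I, Pow(34, Rational(1, 2))))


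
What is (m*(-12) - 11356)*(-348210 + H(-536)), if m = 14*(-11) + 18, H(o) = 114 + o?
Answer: 3390097568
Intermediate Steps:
m = -136 (m = -154 + 18 = -136)
(m*(-12) - 11356)*(-348210 + H(-536)) = (-136*(-12) - 11356)*(-348210 + (114 - 536)) = (1632 - 11356)*(-348210 - 422) = -9724*(-348632) = 3390097568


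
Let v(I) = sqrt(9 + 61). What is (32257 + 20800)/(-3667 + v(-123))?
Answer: -194560019/13446819 - 53057*sqrt(70)/13446819 ≈ -14.502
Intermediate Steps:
v(I) = sqrt(70)
(32257 + 20800)/(-3667 + v(-123)) = (32257 + 20800)/(-3667 + sqrt(70)) = 53057/(-3667 + sqrt(70))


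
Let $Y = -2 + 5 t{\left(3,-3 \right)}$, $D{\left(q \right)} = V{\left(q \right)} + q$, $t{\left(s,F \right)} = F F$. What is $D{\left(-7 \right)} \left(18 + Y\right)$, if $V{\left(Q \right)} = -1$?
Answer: $-488$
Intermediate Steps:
$t{\left(s,F \right)} = F^{2}$
$D{\left(q \right)} = -1 + q$
$Y = 43$ ($Y = -2 + 5 \left(-3\right)^{2} = -2 + 5 \cdot 9 = -2 + 45 = 43$)
$D{\left(-7 \right)} \left(18 + Y\right) = \left(-1 - 7\right) \left(18 + 43\right) = \left(-8\right) 61 = -488$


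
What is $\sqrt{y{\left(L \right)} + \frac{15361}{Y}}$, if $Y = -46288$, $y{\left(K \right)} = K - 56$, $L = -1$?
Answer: $\frac{i \sqrt{7677376861}}{11572} \approx 7.5718 i$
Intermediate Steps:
$y{\left(K \right)} = -56 + K$
$\sqrt{y{\left(L \right)} + \frac{15361}{Y}} = \sqrt{\left(-56 - 1\right) + \frac{15361}{-46288}} = \sqrt{-57 + 15361 \left(- \frac{1}{46288}\right)} = \sqrt{-57 - \frac{15361}{46288}} = \sqrt{- \frac{2653777}{46288}} = \frac{i \sqrt{7677376861}}{11572}$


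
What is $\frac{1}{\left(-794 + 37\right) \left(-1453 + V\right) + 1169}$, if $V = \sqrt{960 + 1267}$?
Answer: $\frac{64770}{71242529881} + \frac{757 \sqrt{2227}}{1211123007977} \approx 9.3864 \cdot 10^{-7}$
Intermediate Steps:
$V = \sqrt{2227} \approx 47.191$
$\frac{1}{\left(-794 + 37\right) \left(-1453 + V\right) + 1169} = \frac{1}{\left(-794 + 37\right) \left(-1453 + \sqrt{2227}\right) + 1169} = \frac{1}{- 757 \left(-1453 + \sqrt{2227}\right) + 1169} = \frac{1}{\left(1099921 - 757 \sqrt{2227}\right) + 1169} = \frac{1}{1101090 - 757 \sqrt{2227}}$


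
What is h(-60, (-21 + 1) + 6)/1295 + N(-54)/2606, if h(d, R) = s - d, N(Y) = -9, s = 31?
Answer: 32213/482110 ≈ 0.066817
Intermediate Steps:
h(d, R) = 31 - d
h(-60, (-21 + 1) + 6)/1295 + N(-54)/2606 = (31 - 1*(-60))/1295 - 9/2606 = (31 + 60)*(1/1295) - 9*1/2606 = 91*(1/1295) - 9/2606 = 13/185 - 9/2606 = 32213/482110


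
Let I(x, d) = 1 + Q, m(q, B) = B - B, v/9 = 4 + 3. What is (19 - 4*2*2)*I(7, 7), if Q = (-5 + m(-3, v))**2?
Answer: 78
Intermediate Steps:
v = 63 (v = 9*(4 + 3) = 9*7 = 63)
m(q, B) = 0
Q = 25 (Q = (-5 + 0)**2 = (-5)**2 = 25)
I(x, d) = 26 (I(x, d) = 1 + 25 = 26)
(19 - 4*2*2)*I(7, 7) = (19 - 4*2*2)*26 = (19 - 8*2)*26 = (19 - 16)*26 = 3*26 = 78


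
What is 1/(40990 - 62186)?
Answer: -1/21196 ≈ -4.7179e-5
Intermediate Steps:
1/(40990 - 62186) = 1/(-21196) = -1/21196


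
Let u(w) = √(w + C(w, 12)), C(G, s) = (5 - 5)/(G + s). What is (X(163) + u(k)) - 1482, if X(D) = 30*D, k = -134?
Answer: 3408 + I*√134 ≈ 3408.0 + 11.576*I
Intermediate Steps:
C(G, s) = 0 (C(G, s) = 0/(G + s) = 0)
u(w) = √w (u(w) = √(w + 0) = √w)
(X(163) + u(k)) - 1482 = (30*163 + √(-134)) - 1482 = (4890 + I*√134) - 1482 = 3408 + I*√134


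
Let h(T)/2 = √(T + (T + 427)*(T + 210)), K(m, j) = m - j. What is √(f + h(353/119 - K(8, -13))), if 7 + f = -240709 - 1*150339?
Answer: √(-5537729855 + 714*√123499286)/119 ≈ 624.9*I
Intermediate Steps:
h(T) = 2*√(T + (210 + T)*(427 + T)) (h(T) = 2*√(T + (T + 427)*(T + 210)) = 2*√(T + (427 + T)*(210 + T)) = 2*√(T + (210 + T)*(427 + T)))
f = -391055 (f = -7 + (-240709 - 1*150339) = -7 + (-240709 - 150339) = -7 - 391048 = -391055)
√(f + h(353/119 - K(8, -13))) = √(-391055 + 2*√(89670 + (353/119 - (8 - 1*(-13)))² + 638*(353/119 - (8 - 1*(-13))))) = √(-391055 + 2*√(89670 + (353*(1/119) - (8 + 13))² + 638*(353*(1/119) - (8 + 13)))) = √(-391055 + 2*√(89670 + (353/119 - 1*21)² + 638*(353/119 - 1*21))) = √(-391055 + 2*√(89670 + (353/119 - 21)² + 638*(353/119 - 21))) = √(-391055 + 2*√(89670 + (-2146/119)² + 638*(-2146/119))) = √(-391055 + 2*√(89670 + 4605316/14161 - 1369148/119)) = √(-391055 + 2*√(1111493574/14161)) = √(-391055 + 2*(3*√123499286/119)) = √(-391055 + 6*√123499286/119)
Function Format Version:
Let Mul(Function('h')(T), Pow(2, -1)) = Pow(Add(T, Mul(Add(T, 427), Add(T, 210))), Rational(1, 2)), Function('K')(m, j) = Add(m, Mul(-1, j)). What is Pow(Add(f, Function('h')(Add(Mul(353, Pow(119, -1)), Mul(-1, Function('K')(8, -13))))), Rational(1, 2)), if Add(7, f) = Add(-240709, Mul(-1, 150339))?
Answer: Mul(Rational(1, 119), Pow(Add(-5537729855, Mul(714, Pow(123499286, Rational(1, 2)))), Rational(1, 2))) ≈ Mul(624.90, I)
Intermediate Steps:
Function('h')(T) = Mul(2, Pow(Add(T, Mul(Add(210, T), Add(427, T))), Rational(1, 2))) (Function('h')(T) = Mul(2, Pow(Add(T, Mul(Add(T, 427), Add(T, 210))), Rational(1, 2))) = Mul(2, Pow(Add(T, Mul(Add(427, T), Add(210, T))), Rational(1, 2))) = Mul(2, Pow(Add(T, Mul(Add(210, T), Add(427, T))), Rational(1, 2))))
f = -391055 (f = Add(-7, Add(-240709, Mul(-1, 150339))) = Add(-7, Add(-240709, -150339)) = Add(-7, -391048) = -391055)
Pow(Add(f, Function('h')(Add(Mul(353, Pow(119, -1)), Mul(-1, Function('K')(8, -13))))), Rational(1, 2)) = Pow(Add(-391055, Mul(2, Pow(Add(89670, Pow(Add(Mul(353, Pow(119, -1)), Mul(-1, Add(8, Mul(-1, -13)))), 2), Mul(638, Add(Mul(353, Pow(119, -1)), Mul(-1, Add(8, Mul(-1, -13)))))), Rational(1, 2)))), Rational(1, 2)) = Pow(Add(-391055, Mul(2, Pow(Add(89670, Pow(Add(Mul(353, Rational(1, 119)), Mul(-1, Add(8, 13))), 2), Mul(638, Add(Mul(353, Rational(1, 119)), Mul(-1, Add(8, 13))))), Rational(1, 2)))), Rational(1, 2)) = Pow(Add(-391055, Mul(2, Pow(Add(89670, Pow(Add(Rational(353, 119), Mul(-1, 21)), 2), Mul(638, Add(Rational(353, 119), Mul(-1, 21)))), Rational(1, 2)))), Rational(1, 2)) = Pow(Add(-391055, Mul(2, Pow(Add(89670, Pow(Add(Rational(353, 119), -21), 2), Mul(638, Add(Rational(353, 119), -21))), Rational(1, 2)))), Rational(1, 2)) = Pow(Add(-391055, Mul(2, Pow(Add(89670, Pow(Rational(-2146, 119), 2), Mul(638, Rational(-2146, 119))), Rational(1, 2)))), Rational(1, 2)) = Pow(Add(-391055, Mul(2, Pow(Add(89670, Rational(4605316, 14161), Rational(-1369148, 119)), Rational(1, 2)))), Rational(1, 2)) = Pow(Add(-391055, Mul(2, Pow(Rational(1111493574, 14161), Rational(1, 2)))), Rational(1, 2)) = Pow(Add(-391055, Mul(2, Mul(Rational(3, 119), Pow(123499286, Rational(1, 2))))), Rational(1, 2)) = Pow(Add(-391055, Mul(Rational(6, 119), Pow(123499286, Rational(1, 2)))), Rational(1, 2))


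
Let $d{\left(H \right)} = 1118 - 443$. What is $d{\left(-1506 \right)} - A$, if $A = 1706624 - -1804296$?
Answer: $-3510245$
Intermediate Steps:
$d{\left(H \right)} = 675$
$A = 3510920$ ($A = 1706624 + 1804296 = 3510920$)
$d{\left(-1506 \right)} - A = 675 - 3510920 = -3510245$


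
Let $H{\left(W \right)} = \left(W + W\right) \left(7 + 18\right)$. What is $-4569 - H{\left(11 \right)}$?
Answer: $-5119$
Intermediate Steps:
$H{\left(W \right)} = 50 W$ ($H{\left(W \right)} = 2 W 25 = 50 W$)
$-4569 - H{\left(11 \right)} = -4569 - 50 \cdot 11 = -4569 - 550 = -5119$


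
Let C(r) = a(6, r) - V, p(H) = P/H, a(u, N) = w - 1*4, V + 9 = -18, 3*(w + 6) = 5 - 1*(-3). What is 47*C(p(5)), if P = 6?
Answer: 2773/3 ≈ 924.33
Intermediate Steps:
w = -10/3 (w = -6 + (5 - 1*(-3))/3 = -6 + (5 + 3)/3 = -6 + (1/3)*8 = -6 + 8/3 = -10/3 ≈ -3.3333)
V = -27 (V = -9 - 18 = -27)
a(u, N) = -22/3 (a(u, N) = -10/3 - 1*4 = -10/3 - 4 = -22/3)
p(H) = 6/H
C(r) = 59/3 (C(r) = -22/3 - 1*(-27) = -22/3 + 27 = 59/3)
47*C(p(5)) = 47*(59/3) = 2773/3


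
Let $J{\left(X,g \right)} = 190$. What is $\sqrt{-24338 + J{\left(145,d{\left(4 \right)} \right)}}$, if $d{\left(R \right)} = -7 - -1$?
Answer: $2 i \sqrt{6037} \approx 155.4 i$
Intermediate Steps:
$d{\left(R \right)} = -6$ ($d{\left(R \right)} = -7 + 1 = -6$)
$\sqrt{-24338 + J{\left(145,d{\left(4 \right)} \right)}} = \sqrt{-24338 + 190} = \sqrt{-24148} = 2 i \sqrt{6037}$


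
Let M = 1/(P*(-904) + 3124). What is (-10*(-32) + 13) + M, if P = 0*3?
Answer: 1040293/3124 ≈ 333.00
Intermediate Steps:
P = 0
M = 1/3124 (M = 1/(0*(-904) + 3124) = 1/(0 + 3124) = 1/3124 ≈ 0.00032010)
(-10*(-32) + 13) + M = (-10*(-32) + 13) + 1/3124 = (320 + 13) + 1/3124 = 333 + 1/3124 = 1040293/3124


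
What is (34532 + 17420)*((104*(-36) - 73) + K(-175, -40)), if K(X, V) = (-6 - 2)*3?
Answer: -199547632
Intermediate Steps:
K(X, V) = -24 (K(X, V) = -8*3 = -24)
(34532 + 17420)*((104*(-36) - 73) + K(-175, -40)) = (34532 + 17420)*((104*(-36) - 73) - 24) = 51952*((-3744 - 73) - 24) = 51952*(-3817 - 24) = 51952*(-3841) = -199547632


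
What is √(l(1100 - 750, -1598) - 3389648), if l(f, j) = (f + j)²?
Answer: 4*I*√114509 ≈ 1353.6*I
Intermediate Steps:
√(l(1100 - 750, -1598) - 3389648) = √(((1100 - 750) - 1598)² - 3389648) = √((350 - 1598)² - 3389648) = √((-1248)² - 3389648) = √(1557504 - 3389648) = √(-1832144) = 4*I*√114509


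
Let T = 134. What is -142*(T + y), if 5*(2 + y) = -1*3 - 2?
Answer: -18602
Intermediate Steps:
y = -3 (y = -2 + (-1*3 - 2)/5 = -2 + (-3 - 2)/5 = -2 + (⅕)*(-5) = -2 - 1 = -3)
-142*(T + y) = -142*(134 - 3) = -142*131 = -18602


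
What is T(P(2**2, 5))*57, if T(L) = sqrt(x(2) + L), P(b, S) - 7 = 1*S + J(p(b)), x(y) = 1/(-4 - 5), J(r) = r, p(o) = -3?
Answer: 76*sqrt(5) ≈ 169.94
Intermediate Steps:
x(y) = -1/9 (x(y) = 1/(-9) = -1/9)
P(b, S) = 4 + S (P(b, S) = 7 + (1*S - 3) = 7 + (S - 3) = 7 + (-3 + S) = 4 + S)
T(L) = sqrt(-1/9 + L)
T(P(2**2, 5))*57 = (sqrt(-1 + 9*(4 + 5))/3)*57 = (sqrt(-1 + 9*9)/3)*57 = (sqrt(-1 + 81)/3)*57 = (sqrt(80)/3)*57 = ((4*sqrt(5))/3)*57 = (4*sqrt(5)/3)*57 = 76*sqrt(5)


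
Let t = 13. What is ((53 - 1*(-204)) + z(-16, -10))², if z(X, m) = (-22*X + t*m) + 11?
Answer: 240100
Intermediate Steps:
z(X, m) = 11 - 22*X + 13*m (z(X, m) = (-22*X + 13*m) + 11 = 11 - 22*X + 13*m)
((53 - 1*(-204)) + z(-16, -10))² = ((53 - 1*(-204)) + (11 - 22*(-16) + 13*(-10)))² = ((53 + 204) + (11 + 352 - 130))² = (257 + 233)² = 490² = 240100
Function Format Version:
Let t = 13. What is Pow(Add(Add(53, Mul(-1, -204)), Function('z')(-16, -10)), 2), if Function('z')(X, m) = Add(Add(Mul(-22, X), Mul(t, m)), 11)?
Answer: 240100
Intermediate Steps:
Function('z')(X, m) = Add(11, Mul(-22, X), Mul(13, m)) (Function('z')(X, m) = Add(Add(Mul(-22, X), Mul(13, m)), 11) = Add(11, Mul(-22, X), Mul(13, m)))
Pow(Add(Add(53, Mul(-1, -204)), Function('z')(-16, -10)), 2) = Pow(Add(Add(53, Mul(-1, -204)), Add(11, Mul(-22, -16), Mul(13, -10))), 2) = Pow(Add(Add(53, 204), Add(11, 352, -130)), 2) = Pow(Add(257, 233), 2) = Pow(490, 2) = 240100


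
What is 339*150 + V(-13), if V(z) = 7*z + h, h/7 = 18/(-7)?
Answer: 50741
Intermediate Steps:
h = -18 (h = 7*(18/(-7)) = 7*(18*(-⅐)) = 7*(-18/7) = -18)
V(z) = -18 + 7*z (V(z) = 7*z - 18 = -18 + 7*z)
339*150 + V(-13) = 339*150 + (-18 + 7*(-13)) = 50850 + (-18 - 91) = 50850 - 109 = 50741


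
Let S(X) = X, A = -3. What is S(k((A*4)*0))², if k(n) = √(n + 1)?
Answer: 1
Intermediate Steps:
k(n) = √(1 + n)
S(k((A*4)*0))² = (√(1 - 3*4*0))² = (√(1 - 12*0))² = (√(1 + 0))² = (√1)² = 1² = 1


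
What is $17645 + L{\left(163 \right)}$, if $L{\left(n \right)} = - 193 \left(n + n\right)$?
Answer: $-45273$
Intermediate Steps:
$L{\left(n \right)} = - 386 n$ ($L{\left(n \right)} = - 193 \cdot 2 n = - 386 n$)
$17645 + L{\left(163 \right)} = 17645 - 62918 = -45273$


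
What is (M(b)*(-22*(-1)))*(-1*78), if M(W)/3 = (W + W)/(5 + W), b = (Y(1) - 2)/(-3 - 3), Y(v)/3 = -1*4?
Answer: -3276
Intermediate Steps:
Y(v) = -12 (Y(v) = 3*(-1*4) = 3*(-4) = -12)
b = 7/3 (b = (-12 - 2)/(-3 - 3) = -14/(-6) = -14*(-⅙) = 7/3 ≈ 2.3333)
M(W) = 6*W/(5 + W) (M(W) = 3*((W + W)/(5 + W)) = 3*((2*W)/(5 + W)) = 3*(2*W/(5 + W)) = 6*W/(5 + W))
(M(b)*(-22*(-1)))*(-1*78) = ((6*(7/3)/(5 + 7/3))*(-22*(-1)))*(-1*78) = ((6*(7/3)/(22/3))*22)*(-78) = ((6*(7/3)*(3/22))*22)*(-78) = ((21/11)*22)*(-78) = 42*(-78) = -3276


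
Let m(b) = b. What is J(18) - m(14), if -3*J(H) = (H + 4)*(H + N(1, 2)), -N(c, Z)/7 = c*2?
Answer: -130/3 ≈ -43.333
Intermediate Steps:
N(c, Z) = -14*c (N(c, Z) = -7*c*2 = -14*c)
J(H) = -(-14 + H)*(4 + H)/3 (J(H) = -(H + 4)*(H - 14*1)/3 = -(4 + H)*(H - 14)/3 = -(4 + H)*(-14 + H)/3 = -(-14 + H)*(4 + H)/3)
J(18) - m(14) = (56/3 - 1/3*18**2 + (10/3)*18) - 1*14 = (56/3 - 1/3*324 + 60) - 14 = (56/3 - 108 + 60) - 14 = -88/3 - 14 = -130/3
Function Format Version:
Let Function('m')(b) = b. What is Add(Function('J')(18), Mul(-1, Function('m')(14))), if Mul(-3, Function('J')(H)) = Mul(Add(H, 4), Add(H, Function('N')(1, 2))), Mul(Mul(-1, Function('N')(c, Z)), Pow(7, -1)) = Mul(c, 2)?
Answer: Rational(-130, 3) ≈ -43.333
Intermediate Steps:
Function('N')(c, Z) = Mul(-14, c) (Function('N')(c, Z) = Mul(-7, Mul(c, 2)) = Mul(-7, Mul(2, c)) = Mul(-14, c))
Function('J')(H) = Mul(Rational(-1, 3), Add(-14, H), Add(4, H)) (Function('J')(H) = Mul(Rational(-1, 3), Mul(Add(H, 4), Add(H, Mul(-14, 1)))) = Mul(Rational(-1, 3), Mul(Add(4, H), Add(H, -14))) = Mul(Rational(-1, 3), Mul(Add(4, H), Add(-14, H))) = Mul(Rational(-1, 3), Mul(Add(-14, H), Add(4, H))) = Mul(Rational(-1, 3), Add(-14, H), Add(4, H)))
Add(Function('J')(18), Mul(-1, Function('m')(14))) = Add(Add(Rational(56, 3), Mul(Rational(-1, 3), Pow(18, 2)), Mul(Rational(10, 3), 18)), Mul(-1, 14)) = Add(Add(Rational(56, 3), Mul(Rational(-1, 3), 324), 60), -14) = Add(Add(Rational(56, 3), -108, 60), -14) = Add(Rational(-88, 3), -14) = Rational(-130, 3)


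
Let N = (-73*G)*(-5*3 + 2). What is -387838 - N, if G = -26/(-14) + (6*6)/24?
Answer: -5474335/14 ≈ -3.9102e+5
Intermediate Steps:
G = 47/14 (G = -26*(-1/14) + 36*(1/24) = 13/7 + 3/2 = 47/14 ≈ 3.3571)
N = 44603/14 (N = (-73*47/14)*(-5*3 + 2) = -3431*(-15 + 2)/14 = -3431/14*(-13) = 44603/14 ≈ 3185.9)
-387838 - N = -387838 - 1*44603/14 = -387838 - 44603/14 = -5474335/14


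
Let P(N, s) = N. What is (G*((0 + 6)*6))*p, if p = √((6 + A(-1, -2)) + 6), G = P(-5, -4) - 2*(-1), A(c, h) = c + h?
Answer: -324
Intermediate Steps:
G = -3 (G = -5 - 2*(-1) = -5 + 2 = -3)
p = 3 (p = √((6 + (-1 - 2)) + 6) = √((6 - 3) + 6) = √(3 + 6) = √9 = 3)
(G*((0 + 6)*6))*p = -3*(0 + 6)*6*3 = -18*6*3 = -3*36*3 = -108*3 = -324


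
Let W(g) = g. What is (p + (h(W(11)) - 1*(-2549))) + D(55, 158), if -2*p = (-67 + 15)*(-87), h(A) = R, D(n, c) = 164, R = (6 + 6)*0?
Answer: 451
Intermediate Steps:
R = 0 (R = 12*0 = 0)
h(A) = 0
p = -2262 (p = -(-67 + 15)*(-87)/2 = -(-26)*(-87) = -½*4524 = -2262)
(p + (h(W(11)) - 1*(-2549))) + D(55, 158) = (-2262 + (0 - 1*(-2549))) + 164 = (-2262 + (0 + 2549)) + 164 = (-2262 + 2549) + 164 = 287 + 164 = 451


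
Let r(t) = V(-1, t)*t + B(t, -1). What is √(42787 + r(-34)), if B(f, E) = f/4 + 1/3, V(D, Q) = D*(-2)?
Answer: √1537590/6 ≈ 206.67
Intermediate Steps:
V(D, Q) = -2*D
B(f, E) = ⅓ + f/4 (B(f, E) = f*(¼) + 1*(⅓) = f/4 + ⅓ = ⅓ + f/4)
r(t) = ⅓ + 9*t/4 (r(t) = (-2*(-1))*t + (⅓ + t/4) = 2*t + (⅓ + t/4) = ⅓ + 9*t/4)
√(42787 + r(-34)) = √(42787 + (⅓ + (9/4)*(-34))) = √(42787 + (⅓ - 153/2)) = √(42787 - 457/6) = √(256265/6) = √1537590/6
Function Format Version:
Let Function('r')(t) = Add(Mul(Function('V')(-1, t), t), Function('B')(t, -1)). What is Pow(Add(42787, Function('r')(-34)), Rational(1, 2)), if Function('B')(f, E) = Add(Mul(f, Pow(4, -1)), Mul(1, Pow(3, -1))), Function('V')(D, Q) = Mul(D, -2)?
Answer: Mul(Rational(1, 6), Pow(1537590, Rational(1, 2))) ≈ 206.67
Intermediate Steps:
Function('V')(D, Q) = Mul(-2, D)
Function('B')(f, E) = Add(Rational(1, 3), Mul(Rational(1, 4), f)) (Function('B')(f, E) = Add(Mul(f, Rational(1, 4)), Mul(1, Rational(1, 3))) = Add(Mul(Rational(1, 4), f), Rational(1, 3)) = Add(Rational(1, 3), Mul(Rational(1, 4), f)))
Function('r')(t) = Add(Rational(1, 3), Mul(Rational(9, 4), t)) (Function('r')(t) = Add(Mul(Mul(-2, -1), t), Add(Rational(1, 3), Mul(Rational(1, 4), t))) = Add(Mul(2, t), Add(Rational(1, 3), Mul(Rational(1, 4), t))) = Add(Rational(1, 3), Mul(Rational(9, 4), t)))
Pow(Add(42787, Function('r')(-34)), Rational(1, 2)) = Pow(Add(42787, Add(Rational(1, 3), Mul(Rational(9, 4), -34))), Rational(1, 2)) = Pow(Add(42787, Add(Rational(1, 3), Rational(-153, 2))), Rational(1, 2)) = Pow(Add(42787, Rational(-457, 6)), Rational(1, 2)) = Pow(Rational(256265, 6), Rational(1, 2)) = Mul(Rational(1, 6), Pow(1537590, Rational(1, 2)))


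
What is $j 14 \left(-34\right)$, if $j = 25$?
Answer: $-11900$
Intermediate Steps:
$j 14 \left(-34\right) = 25 \cdot 14 \left(-34\right) = 350 \left(-34\right) = -11900$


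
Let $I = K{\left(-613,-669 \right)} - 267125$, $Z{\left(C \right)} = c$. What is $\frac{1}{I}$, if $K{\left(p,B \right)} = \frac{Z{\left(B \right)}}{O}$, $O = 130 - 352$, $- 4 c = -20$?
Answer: $- \frac{222}{59301755} \approx -3.7436 \cdot 10^{-6}$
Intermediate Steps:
$c = 5$ ($c = \left(- \frac{1}{4}\right) \left(-20\right) = 5$)
$Z{\left(C \right)} = 5$
$O = -222$
$K{\left(p,B \right)} = - \frac{5}{222}$ ($K{\left(p,B \right)} = \frac{5}{-222} = 5 \left(- \frac{1}{222}\right) = - \frac{5}{222}$)
$I = - \frac{59301755}{222}$ ($I = - \frac{5}{222} - 267125 = - \frac{59301755}{222} \approx -2.6713 \cdot 10^{5}$)
$\frac{1}{I} = \frac{1}{- \frac{59301755}{222}} = - \frac{222}{59301755}$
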